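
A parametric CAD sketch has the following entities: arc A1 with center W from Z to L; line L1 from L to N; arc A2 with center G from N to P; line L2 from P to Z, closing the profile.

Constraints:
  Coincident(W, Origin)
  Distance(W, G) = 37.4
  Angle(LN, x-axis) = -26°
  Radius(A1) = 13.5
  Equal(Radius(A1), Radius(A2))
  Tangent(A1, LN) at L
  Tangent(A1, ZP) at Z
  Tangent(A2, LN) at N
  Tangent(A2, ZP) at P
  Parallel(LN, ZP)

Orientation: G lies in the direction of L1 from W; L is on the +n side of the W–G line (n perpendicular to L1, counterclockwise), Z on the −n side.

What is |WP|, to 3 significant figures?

39.8

The slot axis is L1's direction at -26.0°, so u = (cos -26.0°, sin -26.0°) = (0.899, -0.438) and n = (−sin -26.0°, cos -26.0°) = (0.438, 0.899). W is at the origin and G lies 37.4 along u from W, so G = 37.4·u = (33.6, -16.4). Tangency of A1 to both parallel lines with radius 13.5 puts L and Z at W ± 13.5·n: L = (5.92, 12.1), Z = (-5.92, -12.1). Equal radii place N and P the same way about G: N = G + 13.5·n = (39.5, -4.26), P = G − 13.5·n = (27.7, -28.5). Then |WP| = |P − W| = 39.8.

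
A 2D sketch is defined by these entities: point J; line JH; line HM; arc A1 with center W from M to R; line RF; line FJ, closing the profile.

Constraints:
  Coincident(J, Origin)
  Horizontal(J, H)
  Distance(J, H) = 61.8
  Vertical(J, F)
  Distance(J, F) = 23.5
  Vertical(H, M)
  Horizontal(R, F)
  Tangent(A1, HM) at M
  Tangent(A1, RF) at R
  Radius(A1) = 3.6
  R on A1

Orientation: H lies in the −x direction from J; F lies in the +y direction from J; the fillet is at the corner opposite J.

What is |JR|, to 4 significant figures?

62.77

The virtual corner opposite J is at (-61.80, 23.50). The tangent condition forces WM to be normal to HM and A1 meets RF tangentially, so WR is at right angles to RF, with radius 3.6, so the center W sits 3.6 in from both sides at W = (-58.20, 19.90). That places the tangent points at M = (-61.80, 19.90) on HM and R = (-58.20, 23.50) on RF. Then |JR| = |R − J| = 62.77.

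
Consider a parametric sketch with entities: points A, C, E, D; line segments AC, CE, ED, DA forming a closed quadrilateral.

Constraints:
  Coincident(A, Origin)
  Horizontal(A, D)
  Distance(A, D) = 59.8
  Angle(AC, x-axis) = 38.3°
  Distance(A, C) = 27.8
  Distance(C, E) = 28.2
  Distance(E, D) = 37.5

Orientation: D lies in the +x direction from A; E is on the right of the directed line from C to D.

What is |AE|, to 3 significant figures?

26.3

A is at the origin; AD is horizontal with |AD| = 59.8 and D in +x, so D = (59.8, 0). AC runs at 38.3° with |AC| = 27.8, so C = (21.8, 17.2). E is determined by |CE| = 28.2 and |ED| = 37.5 together: it lies at the intersection of circle(C, 28.2) and circle(D, 37.5). With |CD| = 41.7, the foot of the radical line on CD is 13.5 from C and the perpendicular offset is √(28.2² − 13.5²) = 24.7. Taking the right-of-CD solution: E = (23.9, -10.9).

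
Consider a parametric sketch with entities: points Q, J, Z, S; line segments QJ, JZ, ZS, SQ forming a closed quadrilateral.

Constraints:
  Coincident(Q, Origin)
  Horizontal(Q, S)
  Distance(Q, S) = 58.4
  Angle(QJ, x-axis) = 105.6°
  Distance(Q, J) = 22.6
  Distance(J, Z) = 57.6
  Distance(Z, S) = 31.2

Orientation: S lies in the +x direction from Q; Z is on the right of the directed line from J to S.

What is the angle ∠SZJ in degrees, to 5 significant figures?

95.428°

Q is at the origin; Q and S share the same y with |QS| = 58.4 and S in +x, so S = (58.4, 0). QJ runs at 105.6° with |QJ| = 22.6, so J = (-6.0776, 21.767). Z is determined by |JZ| = 57.6 and |ZS| = 31.2 together: it lies at the intersection of circle(J, 57.6) and circle(S, 31.2). With |JS| = 68.053, the foot of the radical line on JS is 51.251 from J and the perpendicular offset is √(57.6² − 51.251²) = 26.289. Taking the right-of-JS solution: Z = (34.072, -19.534).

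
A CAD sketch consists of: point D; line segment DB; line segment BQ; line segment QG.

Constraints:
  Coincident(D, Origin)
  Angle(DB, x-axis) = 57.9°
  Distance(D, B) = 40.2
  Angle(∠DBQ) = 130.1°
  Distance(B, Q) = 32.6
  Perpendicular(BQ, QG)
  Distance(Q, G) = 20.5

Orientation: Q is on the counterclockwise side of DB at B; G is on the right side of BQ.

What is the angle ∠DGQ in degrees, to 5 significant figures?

48.776°

∠DBQ = 130.1°, so BQ runs at 57.9° + (180° − 130.1°) = 107.80° from the x-axis; with |BQ| = 32.6, Q = B + 32.6·(cos 107.80°, sin 107.80°) = (11.397, 65.094). BQ ⟂ QG; with |QG| = 20.5 on the right of BQ, G = Q + 20.5·(0.95213, 0.30570) = (30.915, 71.360). Then cos ∠DGQ = GD·GQ / (|GD||GQ|), giving 48.776°.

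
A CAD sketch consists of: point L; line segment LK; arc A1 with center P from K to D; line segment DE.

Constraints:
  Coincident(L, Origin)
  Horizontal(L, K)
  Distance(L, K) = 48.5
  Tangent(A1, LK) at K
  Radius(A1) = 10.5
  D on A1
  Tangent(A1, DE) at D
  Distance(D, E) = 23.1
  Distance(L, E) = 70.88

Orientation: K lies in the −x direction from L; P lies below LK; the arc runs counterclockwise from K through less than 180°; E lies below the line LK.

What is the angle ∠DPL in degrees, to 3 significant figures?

155°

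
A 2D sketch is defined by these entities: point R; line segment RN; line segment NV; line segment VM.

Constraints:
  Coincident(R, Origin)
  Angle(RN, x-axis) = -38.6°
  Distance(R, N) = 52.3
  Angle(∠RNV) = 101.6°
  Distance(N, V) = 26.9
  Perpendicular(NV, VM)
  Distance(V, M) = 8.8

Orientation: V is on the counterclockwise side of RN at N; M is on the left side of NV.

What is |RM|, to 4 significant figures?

56.57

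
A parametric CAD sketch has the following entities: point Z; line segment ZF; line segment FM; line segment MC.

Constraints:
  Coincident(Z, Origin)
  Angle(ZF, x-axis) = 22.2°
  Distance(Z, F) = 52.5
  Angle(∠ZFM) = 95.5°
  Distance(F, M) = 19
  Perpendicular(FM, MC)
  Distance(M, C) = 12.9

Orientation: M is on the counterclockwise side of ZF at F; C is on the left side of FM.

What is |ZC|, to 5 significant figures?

46.115

Z is at the origin; ZF runs at 22.2° with length 52.5, so F = 52.5·(cos 22.2°, sin 22.2°) = (48.608, 19.837). ∠ZFM = 95.5°, so FM runs at 22.2° + (180° − 95.5°) = 106.70° from the x-axis; with |FM| = 19.0, M = F + 19.0·(cos 106.70°, sin 106.70°) = (43.148, 38.035). FM is perpendicular to MC; with |MC| = 12.9 on the left of FM, C = M + 12.9·(-0.95782, -0.28736) = (30.792, 34.328). Then |ZC| = |C − Z| = 46.115.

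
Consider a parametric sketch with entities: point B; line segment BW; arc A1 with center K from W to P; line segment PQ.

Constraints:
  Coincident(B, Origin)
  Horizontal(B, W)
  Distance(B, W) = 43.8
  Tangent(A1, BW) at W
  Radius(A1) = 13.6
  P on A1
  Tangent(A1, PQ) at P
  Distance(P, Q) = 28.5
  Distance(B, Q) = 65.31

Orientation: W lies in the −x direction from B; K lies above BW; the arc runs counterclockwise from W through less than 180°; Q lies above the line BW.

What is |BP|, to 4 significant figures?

38.39

B is at the origin; BW is horizontal with |BW| = 43.8 and W on the −x side, so W = (-43.80, 0.000). The tangent condition forces KW to be normal to BW, so K = W + (0, 13.6) = (-43.80, 13.60). Since KP ⟂ PQ (tangency), |KQ| = √(13.6² + 28.5²) = 31.58 regardless of where P sits on A1. So Q lies on both circle(B, 65.31) and circle(K, 31.58); the above-BW intersection is Q = (-47.35, 44.98). P is the foot of the tangent from Q: P = (-32.26, 20.80).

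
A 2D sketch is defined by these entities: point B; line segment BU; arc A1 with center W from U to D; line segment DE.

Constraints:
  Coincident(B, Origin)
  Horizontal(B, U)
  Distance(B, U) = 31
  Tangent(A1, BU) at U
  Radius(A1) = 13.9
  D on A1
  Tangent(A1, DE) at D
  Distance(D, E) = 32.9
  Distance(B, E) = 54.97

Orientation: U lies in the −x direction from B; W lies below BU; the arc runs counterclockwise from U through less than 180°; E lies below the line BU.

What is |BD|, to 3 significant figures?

47.8

Checks: |BU| = 31.00 ✓; |WD| = 13.90 ✓; ∠(WD, DE) = 90.00° ✓; |DE| = 32.90 ✓; |BE| = 54.97 ✓.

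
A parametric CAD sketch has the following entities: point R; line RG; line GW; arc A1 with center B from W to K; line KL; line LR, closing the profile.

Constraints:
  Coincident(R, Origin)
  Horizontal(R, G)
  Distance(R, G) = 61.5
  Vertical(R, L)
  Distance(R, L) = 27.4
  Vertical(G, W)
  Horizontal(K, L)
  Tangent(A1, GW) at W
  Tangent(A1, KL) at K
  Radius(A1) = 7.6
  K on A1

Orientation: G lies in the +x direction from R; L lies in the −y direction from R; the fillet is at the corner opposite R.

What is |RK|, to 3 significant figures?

60.5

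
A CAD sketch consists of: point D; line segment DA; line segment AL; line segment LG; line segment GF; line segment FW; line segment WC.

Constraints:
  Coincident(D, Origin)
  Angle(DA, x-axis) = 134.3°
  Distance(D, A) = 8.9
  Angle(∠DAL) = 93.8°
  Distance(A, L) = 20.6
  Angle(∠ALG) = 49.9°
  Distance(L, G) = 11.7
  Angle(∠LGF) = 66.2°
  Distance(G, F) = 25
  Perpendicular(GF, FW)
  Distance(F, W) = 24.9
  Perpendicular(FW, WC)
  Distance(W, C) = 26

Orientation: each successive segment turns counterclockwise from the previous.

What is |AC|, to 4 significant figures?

35.88

GF ⟂ FW, so FW runs at -165.6°; with |FW| = 24.9, W = (-40.67, 9.102). FW ⟂ WC, so WC runs at -75.60°; with |WC| = 26.0, C = (-34.21, -16.08). Then |AC| = |C − A| = 35.88.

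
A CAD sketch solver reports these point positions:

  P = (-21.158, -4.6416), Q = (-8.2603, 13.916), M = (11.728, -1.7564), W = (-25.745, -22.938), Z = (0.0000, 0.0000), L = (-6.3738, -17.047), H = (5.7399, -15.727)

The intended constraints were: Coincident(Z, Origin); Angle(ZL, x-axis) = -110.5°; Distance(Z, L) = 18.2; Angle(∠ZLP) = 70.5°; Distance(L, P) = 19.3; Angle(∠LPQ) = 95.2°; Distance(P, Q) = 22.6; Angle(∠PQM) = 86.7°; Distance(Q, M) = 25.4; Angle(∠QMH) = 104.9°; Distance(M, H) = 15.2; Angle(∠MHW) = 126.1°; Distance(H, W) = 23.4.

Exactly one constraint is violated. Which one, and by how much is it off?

Distance(H, W) = 23.4 — off by 8.90.

Z = (0.00, 0.00) ✓; ZL at -110.5° ✓; |ZL| = 18.20 ✓; ∠ZLP = 70.50° ✓; |LP| = 19.30 ✓; ∠LPQ = 95.20° ✓; |PQ| = 22.60 ✓; ∠PQM = 86.70° ✓; |QM| = 25.40 ✓; ∠QMH = 104.9° ✓; |MH| = 15.20 ✓; ∠MHW = 126.1° ✓; |HW| = 32.30 ✗.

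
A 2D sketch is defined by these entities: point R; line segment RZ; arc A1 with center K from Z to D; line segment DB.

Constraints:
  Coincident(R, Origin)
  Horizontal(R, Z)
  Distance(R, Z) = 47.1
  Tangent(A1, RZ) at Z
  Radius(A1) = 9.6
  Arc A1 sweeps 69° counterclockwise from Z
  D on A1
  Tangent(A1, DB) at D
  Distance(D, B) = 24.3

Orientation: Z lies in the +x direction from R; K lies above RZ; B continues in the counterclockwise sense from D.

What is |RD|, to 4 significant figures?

56.40

The tangent condition forces KZ to be normal to RZ, so K = Z + (0, 9.6) = (47.10, 9.600). On A1, Z sits at bearing -90° from K; a 69° counterclockwise sweep puts D at bearing -21°, so D = K + 9.6·(cos -21°, sin -21°) = (56.06, 6.160). Then |RD| = |D − R| = 56.40.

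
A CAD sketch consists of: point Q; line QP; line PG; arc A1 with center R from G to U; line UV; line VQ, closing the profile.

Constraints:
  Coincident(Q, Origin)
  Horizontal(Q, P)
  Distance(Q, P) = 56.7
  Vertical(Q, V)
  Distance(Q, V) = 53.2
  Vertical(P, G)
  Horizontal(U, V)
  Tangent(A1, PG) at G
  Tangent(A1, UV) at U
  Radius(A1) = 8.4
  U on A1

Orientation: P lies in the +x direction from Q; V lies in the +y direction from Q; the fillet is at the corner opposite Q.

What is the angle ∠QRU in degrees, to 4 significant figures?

132.8°

Q is at the origin; Q and P share the same y with |QP| = 56.7 and P on the +x side, so P = (56.70, 0.000). QV is vertical with |QV| = 53.2 and V on the +y side, so V = (0.000, 53.20). The virtual corner opposite Q is at (56.70, 53.20). Tangency of A1 to PG means the radius RG is perpendicular to PG and the tangent condition forces RU to be normal to UV, with radius 8.4, so the center R sits 8.4 in from both sides at R = (48.30, 44.80). That places the tangent points at G = (56.70, 44.80) on PG and U = (48.30, 53.20) on UV. Then cos ∠QRU = RQ·RU / (|RQ||RU|), giving 132.8°.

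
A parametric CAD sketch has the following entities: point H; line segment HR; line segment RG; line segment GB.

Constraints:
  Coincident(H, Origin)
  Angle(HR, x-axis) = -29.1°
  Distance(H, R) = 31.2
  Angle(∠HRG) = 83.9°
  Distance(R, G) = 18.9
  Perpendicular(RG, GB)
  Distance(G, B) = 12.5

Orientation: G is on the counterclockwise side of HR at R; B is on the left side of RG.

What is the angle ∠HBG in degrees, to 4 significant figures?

139.9°

∠HRG = 83.9°, so RG runs at -29.1° + (180° − 83.9°) = 67.00° from the x-axis; with |RG| = 18.9, G = R + 18.9·(cos 67.00°, sin 67.00°) = (34.65, 2.224). RG is perpendicular to GB; with |GB| = 12.5 on the left of RG, B = G + 12.5·(-0.9205, 0.3907) = (23.14, 7.108). Then cos ∠HBG = BH·BG / (|BH||BG|), giving 139.9°.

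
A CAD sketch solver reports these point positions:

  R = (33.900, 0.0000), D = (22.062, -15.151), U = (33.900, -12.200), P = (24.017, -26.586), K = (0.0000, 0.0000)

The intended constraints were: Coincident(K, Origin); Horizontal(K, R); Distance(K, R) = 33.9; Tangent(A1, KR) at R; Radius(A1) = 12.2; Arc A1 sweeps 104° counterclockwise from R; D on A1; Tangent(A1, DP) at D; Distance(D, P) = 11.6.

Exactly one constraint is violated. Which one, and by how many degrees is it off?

Tangent(A1, DP) at D — off by 4.30°.

K = (0.00, 0.00) ✓; K.y = 0.00, R.y = 0.00 ✓; |KR| = 33.90 ✓; ∠(UR, RK) = 90.00° ✓; |UR| = 12.20 ✓; bearing(U→D) − bearing(U→R) = 104.0° ✓; |UD| = 12.20 ✓; ∠(UD, DP) = 94.30° ✗; |DP| = 11.60 ✓.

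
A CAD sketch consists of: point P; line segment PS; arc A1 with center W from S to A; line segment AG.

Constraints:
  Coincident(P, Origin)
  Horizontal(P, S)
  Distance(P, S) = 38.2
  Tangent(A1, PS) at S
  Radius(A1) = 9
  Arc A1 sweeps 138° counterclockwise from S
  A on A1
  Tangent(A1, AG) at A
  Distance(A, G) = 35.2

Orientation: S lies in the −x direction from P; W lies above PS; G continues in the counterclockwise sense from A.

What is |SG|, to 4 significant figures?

44.11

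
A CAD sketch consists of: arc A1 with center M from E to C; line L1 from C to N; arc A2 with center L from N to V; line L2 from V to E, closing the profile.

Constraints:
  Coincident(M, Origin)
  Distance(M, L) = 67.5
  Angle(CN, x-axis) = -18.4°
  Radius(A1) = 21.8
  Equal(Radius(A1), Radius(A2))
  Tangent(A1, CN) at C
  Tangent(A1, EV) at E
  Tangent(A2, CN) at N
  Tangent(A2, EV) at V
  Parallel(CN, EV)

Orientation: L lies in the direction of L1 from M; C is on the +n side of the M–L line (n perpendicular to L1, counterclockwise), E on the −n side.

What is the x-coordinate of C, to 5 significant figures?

6.8811

The slot axis is L1's direction at -18.4°, so u = (cos -18.4°, sin -18.4°) = (0.94888, -0.31565) and n = (−sin -18.4°, cos -18.4°) = (0.31565, 0.94888). M is at the origin and L lies 67.5 along u from M, so L = 67.5·u = (64.049, -21.306). Tangency of A1 to both parallel lines with radius 21.8 puts C and E at M ± 21.8·n: C = (6.8811, 20.685), E = (-6.8811, -20.685). So C.x = 6.8811.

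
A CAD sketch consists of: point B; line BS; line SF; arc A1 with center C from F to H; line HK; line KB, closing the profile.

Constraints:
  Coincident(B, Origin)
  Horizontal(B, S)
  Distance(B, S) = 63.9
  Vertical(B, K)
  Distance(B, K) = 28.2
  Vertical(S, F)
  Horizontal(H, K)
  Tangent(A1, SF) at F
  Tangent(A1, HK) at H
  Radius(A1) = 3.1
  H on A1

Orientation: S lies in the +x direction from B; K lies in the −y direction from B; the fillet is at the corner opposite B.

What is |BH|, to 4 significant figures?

67.02

The virtual corner opposite B is at (63.90, -28.20). A1 meets SF tangentially, so CF is at right angles to SF and tangency of A1 to HK means the radius CH is perpendicular to HK, with radius 3.1, so the center C sits 3.1 in from both sides at C = (60.80, -25.10). That places the tangent points at F = (63.90, -25.10) on SF and H = (60.80, -28.20) on HK. Then |BH| = |H − B| = 67.02.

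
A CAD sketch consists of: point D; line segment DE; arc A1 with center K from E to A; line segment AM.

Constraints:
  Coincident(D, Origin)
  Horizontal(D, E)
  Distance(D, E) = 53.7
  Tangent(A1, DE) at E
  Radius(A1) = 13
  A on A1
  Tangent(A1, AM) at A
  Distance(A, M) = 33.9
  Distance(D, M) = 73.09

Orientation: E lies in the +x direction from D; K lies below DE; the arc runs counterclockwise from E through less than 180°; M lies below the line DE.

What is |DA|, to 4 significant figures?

45.22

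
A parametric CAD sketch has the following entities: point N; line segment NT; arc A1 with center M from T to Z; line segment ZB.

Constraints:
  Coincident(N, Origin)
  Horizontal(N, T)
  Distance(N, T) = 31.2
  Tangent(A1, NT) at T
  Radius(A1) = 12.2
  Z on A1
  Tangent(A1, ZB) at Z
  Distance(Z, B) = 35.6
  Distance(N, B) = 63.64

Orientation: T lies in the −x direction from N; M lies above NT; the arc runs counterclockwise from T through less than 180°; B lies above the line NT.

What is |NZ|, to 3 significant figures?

28.5

N is at the origin; N and T share the same y with |NT| = 31.2 and T on the −x side, so T = (-31.2, 0.00). Since A1 is tangent to NT there, MT ⟂ NT, so M = T + (0, 12.2) = (-31.2, 12.2). Since MZ ⟂ ZB (tangency), |MB| = √(12.2² + 35.6²) = 37.6 regardless of where Z sits on A1. So B lies on both circle(N, 63.64) and circle(M, 37.6); the above-NT intersection is B = (-41.2, 48.5). Z is the foot of the tangent from B: Z = (-21.1, 19.1).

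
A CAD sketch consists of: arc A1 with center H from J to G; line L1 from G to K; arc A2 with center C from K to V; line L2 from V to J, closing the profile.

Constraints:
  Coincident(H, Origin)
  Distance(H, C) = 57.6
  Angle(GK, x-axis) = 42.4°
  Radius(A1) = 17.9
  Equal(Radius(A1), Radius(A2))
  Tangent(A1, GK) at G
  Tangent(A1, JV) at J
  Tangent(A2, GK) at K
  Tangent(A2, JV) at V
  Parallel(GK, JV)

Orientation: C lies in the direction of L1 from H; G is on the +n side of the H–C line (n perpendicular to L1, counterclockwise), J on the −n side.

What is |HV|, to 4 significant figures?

60.32

The slot axis is L1's direction at 42.4°, so u = (cos 42.4°, sin 42.4°) = (0.7385, 0.6743) and n = (−sin 42.4°, cos 42.4°) = (-0.6743, 0.7385). H is at the origin and C lies 57.6 along u from H, so C = 57.6·u = (42.54, 38.84). Tangency of A1 to both parallel lines with radius 17.9 puts G and J at H ± 17.9·n: G = (-12.07, 13.22), J = (12.07, -13.22). Equal radii place K and V the same way about C: K = C + 17.9·n = (30.47, 52.06), V = C − 17.9·n = (54.61, 25.62). Then |HV| = |V − H| = 60.32.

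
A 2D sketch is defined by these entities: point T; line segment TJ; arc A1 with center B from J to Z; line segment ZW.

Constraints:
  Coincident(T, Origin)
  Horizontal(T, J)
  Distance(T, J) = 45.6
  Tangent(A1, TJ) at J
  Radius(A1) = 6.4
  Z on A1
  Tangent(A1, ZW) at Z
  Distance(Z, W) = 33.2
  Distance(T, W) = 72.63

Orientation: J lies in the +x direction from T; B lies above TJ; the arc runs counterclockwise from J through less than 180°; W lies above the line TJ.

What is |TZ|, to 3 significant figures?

51.7

Checks: |BZ| = 6.400 ✓; ∠(BZ, ZW) = 90.00° ✓; |ZW| = 33.20 ✓; |TW| = 72.63 ✓.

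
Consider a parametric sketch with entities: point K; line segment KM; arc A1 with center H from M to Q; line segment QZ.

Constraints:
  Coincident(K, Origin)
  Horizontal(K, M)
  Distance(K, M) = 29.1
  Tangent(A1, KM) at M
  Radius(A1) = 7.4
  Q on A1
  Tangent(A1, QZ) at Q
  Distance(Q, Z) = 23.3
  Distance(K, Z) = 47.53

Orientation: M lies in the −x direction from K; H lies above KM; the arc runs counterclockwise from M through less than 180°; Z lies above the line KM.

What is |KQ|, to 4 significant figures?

25.76

K is at the origin; KM is horizontal with |KM| = 29.1 and M on the −x side, so M = (-29.10, 0.000). Tangency of A1 to KM means the radius HM is perpendicular to KM, so H = M + (0, 7.4) = (-29.10, 7.400). Since HQ ⟂ QZ (tangency), |HZ| = √(7.4² + 23.3²) = 24.45 regardless of where Q sits on A1. So Z lies on both circle(K, 47.53) and circle(H, 24.45); the above-KM intersection is Z = (-36.21, 30.79). Q is the foot of the tangent from Z: Q = (-23.00, 11.59).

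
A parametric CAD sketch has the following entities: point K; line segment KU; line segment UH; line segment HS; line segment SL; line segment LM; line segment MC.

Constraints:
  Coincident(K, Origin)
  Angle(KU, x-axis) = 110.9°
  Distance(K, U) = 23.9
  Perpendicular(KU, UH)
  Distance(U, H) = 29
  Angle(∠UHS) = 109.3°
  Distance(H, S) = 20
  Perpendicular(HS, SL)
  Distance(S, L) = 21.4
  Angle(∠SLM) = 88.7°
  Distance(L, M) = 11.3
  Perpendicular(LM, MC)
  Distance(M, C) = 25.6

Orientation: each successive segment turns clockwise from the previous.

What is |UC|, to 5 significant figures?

36.994

K is at the origin; KU runs at 110.9° with length 23.9, so U = (-8.5260, 22.327). The perpendicularity gives UH at right angles to KU, so UH runs at 20.900°; with |UH| = 29.0, H = (18.566, 32.673). ∠UHS = 109.3° gives HS at -49.800° from the x-axis; with |HS| = 20.0, S = (31.475, 17.397). HS is perpendicular to SL, so SL runs at -139.80°; with |SL| = 21.4, L = (15.130, 3.5842). ∠SLM = 88.7° gives LM at 128.90° from the x-axis; with |LM| = 11.3, M = (8.0338, 12.378). LM ⟂ MC, so MC runs at 38.900°; with |MC| = 25.6, C = (27.957, 28.454). Then |UC| = |C − U| = 36.994.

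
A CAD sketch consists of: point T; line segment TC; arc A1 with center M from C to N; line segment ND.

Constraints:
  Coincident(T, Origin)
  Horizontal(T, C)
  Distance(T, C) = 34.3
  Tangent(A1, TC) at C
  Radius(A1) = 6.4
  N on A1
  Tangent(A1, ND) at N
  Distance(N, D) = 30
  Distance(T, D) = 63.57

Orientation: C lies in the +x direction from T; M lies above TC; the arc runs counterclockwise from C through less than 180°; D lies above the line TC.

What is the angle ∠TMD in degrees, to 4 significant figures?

151.6°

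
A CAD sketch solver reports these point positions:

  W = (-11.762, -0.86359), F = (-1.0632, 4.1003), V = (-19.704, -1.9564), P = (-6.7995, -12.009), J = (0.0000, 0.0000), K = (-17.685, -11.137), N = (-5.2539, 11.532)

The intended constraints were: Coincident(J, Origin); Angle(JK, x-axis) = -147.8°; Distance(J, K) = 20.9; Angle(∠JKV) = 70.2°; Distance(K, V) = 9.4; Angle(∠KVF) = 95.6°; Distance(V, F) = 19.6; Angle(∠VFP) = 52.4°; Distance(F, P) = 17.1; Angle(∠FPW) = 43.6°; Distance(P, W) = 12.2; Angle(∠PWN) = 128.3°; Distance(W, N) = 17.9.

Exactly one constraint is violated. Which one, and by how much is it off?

Distance(W, N) = 17.9 — off by 3.90.

J = (0.00, 0.00) ✓; JK at -147.8° ✓; |JK| = 20.90 ✓; ∠JKV = 70.20° ✓; |KV| = 9.400 ✓; ∠KVF = 95.60° ✓; |VF| = 19.60 ✓; ∠VFP = 52.40° ✓; |FP| = 17.10 ✓; ∠FPW = 43.60° ✓; |PW| = 12.20 ✓; ∠PWN = 128.3° ✓; |WN| = 14.00 ✗.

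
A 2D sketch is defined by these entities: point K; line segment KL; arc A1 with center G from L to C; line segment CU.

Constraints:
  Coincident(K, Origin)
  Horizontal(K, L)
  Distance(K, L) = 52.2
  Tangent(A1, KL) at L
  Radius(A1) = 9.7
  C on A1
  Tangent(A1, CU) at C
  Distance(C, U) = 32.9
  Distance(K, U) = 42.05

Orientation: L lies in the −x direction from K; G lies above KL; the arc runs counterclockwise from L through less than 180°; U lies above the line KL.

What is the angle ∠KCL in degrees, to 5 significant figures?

144.94°

Checks: K = (0.00, 0.00) ✓; |GC| = 9.700 ✓; ∠(GC, CU) = 90.00° ✓; |CU| = 32.90 ✓; |KU| = 42.05 ✓.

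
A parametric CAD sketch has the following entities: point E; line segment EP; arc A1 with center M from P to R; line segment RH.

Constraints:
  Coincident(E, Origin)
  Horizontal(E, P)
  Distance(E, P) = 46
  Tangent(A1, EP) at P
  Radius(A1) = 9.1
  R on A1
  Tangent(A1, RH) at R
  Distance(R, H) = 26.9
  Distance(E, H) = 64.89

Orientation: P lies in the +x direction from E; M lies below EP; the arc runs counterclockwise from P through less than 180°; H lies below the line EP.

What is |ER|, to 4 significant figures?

41.04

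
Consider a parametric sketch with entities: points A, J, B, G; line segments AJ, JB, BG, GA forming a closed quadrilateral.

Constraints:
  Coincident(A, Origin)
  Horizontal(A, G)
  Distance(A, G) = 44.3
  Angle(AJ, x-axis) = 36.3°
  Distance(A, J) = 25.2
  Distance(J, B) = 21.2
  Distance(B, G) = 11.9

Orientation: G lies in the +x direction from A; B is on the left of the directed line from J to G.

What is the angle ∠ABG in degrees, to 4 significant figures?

89.36°

Checks: |JB| = 21.20 ✓; |BG| = 11.90 ✓.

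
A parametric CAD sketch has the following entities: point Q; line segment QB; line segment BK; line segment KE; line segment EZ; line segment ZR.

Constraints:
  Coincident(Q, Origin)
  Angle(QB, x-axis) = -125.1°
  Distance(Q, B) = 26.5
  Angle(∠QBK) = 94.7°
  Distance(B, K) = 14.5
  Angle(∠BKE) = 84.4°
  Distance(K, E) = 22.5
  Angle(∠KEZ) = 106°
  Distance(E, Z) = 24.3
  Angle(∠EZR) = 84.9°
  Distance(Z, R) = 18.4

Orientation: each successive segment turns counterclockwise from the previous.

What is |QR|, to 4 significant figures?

21.12

∠KEZ = 106.0° gives EZ at 129.8° from the x-axis; with |EZ| = 24.3, Z = (-7.005, 6.316). ∠EZR = 84.9° gives ZR at -135.1° from the x-axis; with |ZR| = 18.4, R = (-20.04, -6.672). Then |QR| = |R − Q| = 21.12.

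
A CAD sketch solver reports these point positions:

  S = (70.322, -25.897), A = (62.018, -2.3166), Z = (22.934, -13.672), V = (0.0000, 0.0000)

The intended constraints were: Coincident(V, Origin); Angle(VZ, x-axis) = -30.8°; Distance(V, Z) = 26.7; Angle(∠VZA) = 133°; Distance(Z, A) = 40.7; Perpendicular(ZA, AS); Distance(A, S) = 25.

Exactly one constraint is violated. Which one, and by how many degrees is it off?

Perpendicular(ZA, AS) — off by 3.20°.

V = (0.00, 0.00) ✓; VZ at -30.80° ✓; |VZ| = 26.70 ✓; ∠VZA = 133.0° ✓; |ZA| = 40.70 ✓; ∠(ZA, AS) = 86.80° ✗; |AS| = 25.00 ✓.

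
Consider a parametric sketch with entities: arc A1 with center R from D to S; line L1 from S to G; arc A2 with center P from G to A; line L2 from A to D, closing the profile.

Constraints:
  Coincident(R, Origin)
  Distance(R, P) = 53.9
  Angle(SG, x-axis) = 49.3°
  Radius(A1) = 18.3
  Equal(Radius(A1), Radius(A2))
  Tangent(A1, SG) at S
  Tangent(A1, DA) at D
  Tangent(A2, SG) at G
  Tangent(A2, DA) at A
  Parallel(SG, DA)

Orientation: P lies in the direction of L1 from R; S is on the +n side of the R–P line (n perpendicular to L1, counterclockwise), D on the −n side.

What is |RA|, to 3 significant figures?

56.9

The slot axis is L1's direction at 49.3°, so u = (cos 49.3°, sin 49.3°) = (0.652, 0.758) and n = (−sin 49.3°, cos 49.3°) = (-0.758, 0.652). R is at the origin and P lies 53.9 along u from R, so P = 53.9·u = (35.1, 40.9). Tangency of A1 to both parallel lines with radius 18.3 puts S and D at R ± 18.3·n: S = (-13.9, 11.9), D = (13.9, -11.9). Equal radii place G and A the same way about P: G = P + 18.3·n = (21.3, 52.8), A = P − 18.3·n = (49.0, 28.9). Then |RA| = |A − R| = 56.9.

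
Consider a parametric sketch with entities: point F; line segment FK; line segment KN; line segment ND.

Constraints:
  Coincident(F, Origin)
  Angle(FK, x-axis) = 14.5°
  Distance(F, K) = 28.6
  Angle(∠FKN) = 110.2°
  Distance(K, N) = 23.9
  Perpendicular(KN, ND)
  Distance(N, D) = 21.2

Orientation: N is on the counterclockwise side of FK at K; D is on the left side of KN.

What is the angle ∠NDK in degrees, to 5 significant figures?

48.426°

F is at the origin; FK runs at 14.5° with length 28.6, so K = 28.6·(cos 14.5°, sin 14.5°) = (27.689, 7.1609). ∠FKN = 110.2°, so KN runs at 14.5° + (180° − 110.2°) = 84.300° from the x-axis; with |KN| = 23.9, N = K + 23.9·(cos 84.300°, sin 84.300°) = (30.063, 30.943). The perpendicularity gives ND at right angles to KN; with |ND| = 21.2 on the left of KN, D = N + 21.2·(-0.99506, 0.099320) = (8.9676, 33.048). Then cos ∠NDK = DN·DK / (|DN||DK|), giving 48.426°.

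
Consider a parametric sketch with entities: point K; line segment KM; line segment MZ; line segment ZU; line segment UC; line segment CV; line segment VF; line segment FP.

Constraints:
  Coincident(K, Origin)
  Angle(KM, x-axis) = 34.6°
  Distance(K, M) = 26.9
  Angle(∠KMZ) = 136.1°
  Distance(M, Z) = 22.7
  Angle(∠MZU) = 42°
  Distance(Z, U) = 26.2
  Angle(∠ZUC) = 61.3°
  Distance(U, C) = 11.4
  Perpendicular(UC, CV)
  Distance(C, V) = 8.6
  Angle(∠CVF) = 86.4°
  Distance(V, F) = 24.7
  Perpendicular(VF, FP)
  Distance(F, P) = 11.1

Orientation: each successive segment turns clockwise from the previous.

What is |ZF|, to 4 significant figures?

30.35

K is at the origin; KM runs at 34.6° with length 26.9, so M = (22.14, 15.27). ∠KMZ = 136.1° gives MZ at -9.300° from the x-axis; with |MZ| = 22.7, Z = (44.54, 11.61). ∠MZU = 42.0° gives ZU at -147.3° from the x-axis; with |ZU| = 26.2, U = (22.50, -2.548). ∠ZUC = 61.3° gives UC at 94.00° from the x-axis; with |UC| = 11.4, C = (21.70, 8.825). UC ⟂ CV, so CV runs at 4.000°; with |CV| = 8.6, V = (30.28, 9.424). ∠CVF = 86.4° gives VF at -89.60° from the x-axis; with |VF| = 24.7, F = (30.45, -15.27). Then |ZF| = |F − Z| = 30.35.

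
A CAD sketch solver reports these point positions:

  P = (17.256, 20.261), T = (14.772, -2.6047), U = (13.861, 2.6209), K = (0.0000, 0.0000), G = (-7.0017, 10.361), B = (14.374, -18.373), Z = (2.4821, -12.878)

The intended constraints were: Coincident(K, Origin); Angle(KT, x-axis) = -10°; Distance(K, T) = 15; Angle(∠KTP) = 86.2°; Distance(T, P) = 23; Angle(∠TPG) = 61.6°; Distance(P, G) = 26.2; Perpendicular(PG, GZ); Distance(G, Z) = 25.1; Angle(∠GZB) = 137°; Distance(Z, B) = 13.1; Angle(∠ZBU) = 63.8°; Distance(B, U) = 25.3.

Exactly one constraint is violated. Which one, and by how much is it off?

Distance(B, U) = 25.3 — off by 4.30.

K = (0.00, 0.00) ✓; KT at -10.00° ✓; |KT| = 15.00 ✓; ∠KTP = 86.20° ✓; |TP| = 23.00 ✓; ∠TPG = 61.60° ✓; |PG| = 26.20 ✓; ∠(PG, GZ) = 90.00° ✓; |GZ| = 25.10 ✓; ∠GZB = 137.0° ✓; |ZB| = 13.10 ✓; ∠ZBU = 63.80° ✓; |BU| = 21.00 ✗.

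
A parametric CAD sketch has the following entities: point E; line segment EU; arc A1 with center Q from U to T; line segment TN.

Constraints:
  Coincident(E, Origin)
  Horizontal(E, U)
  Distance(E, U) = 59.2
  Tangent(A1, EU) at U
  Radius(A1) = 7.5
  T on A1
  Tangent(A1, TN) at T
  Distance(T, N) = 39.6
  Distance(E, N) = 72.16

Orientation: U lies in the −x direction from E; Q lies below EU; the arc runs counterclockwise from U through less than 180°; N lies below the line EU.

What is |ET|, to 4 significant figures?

67.06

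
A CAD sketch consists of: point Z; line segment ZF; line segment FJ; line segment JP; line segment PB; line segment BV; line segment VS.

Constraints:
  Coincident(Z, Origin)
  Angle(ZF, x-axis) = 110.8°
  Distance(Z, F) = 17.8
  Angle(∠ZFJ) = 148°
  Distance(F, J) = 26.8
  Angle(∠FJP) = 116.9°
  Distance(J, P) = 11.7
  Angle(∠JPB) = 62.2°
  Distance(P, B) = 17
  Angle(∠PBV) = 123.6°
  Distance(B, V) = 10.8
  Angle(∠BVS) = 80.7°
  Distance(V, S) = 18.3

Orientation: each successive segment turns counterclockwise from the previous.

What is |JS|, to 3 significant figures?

6.23

∠PBV = 123.6° gives BV at 20.1° from the x-axis; with |BV| = 10.8, V = (-14.3, 21.4). ∠BVS = 80.7° gives VS at 119° from the x-axis; with |VS| = 18.3, S = (-23.3, 37.3). Then |JS| = |S − J| = 6.23.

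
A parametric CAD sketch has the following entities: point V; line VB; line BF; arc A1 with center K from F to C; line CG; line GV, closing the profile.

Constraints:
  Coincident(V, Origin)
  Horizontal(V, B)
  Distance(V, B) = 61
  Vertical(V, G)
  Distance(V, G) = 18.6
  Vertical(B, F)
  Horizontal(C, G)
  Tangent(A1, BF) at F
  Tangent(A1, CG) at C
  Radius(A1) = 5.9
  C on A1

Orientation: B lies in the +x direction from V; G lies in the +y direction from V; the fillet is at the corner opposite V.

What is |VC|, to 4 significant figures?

58.15

V is at the origin; V and B share the same y with |VB| = 61.0 and B on the +x side, so B = (61.00, 0.000). V and G share the same x with |VG| = 18.6 and G on the +y side, so G = (0.000, 18.60). The virtual corner opposite V is at (61.00, 18.60). Tangency of A1 to BF means the radius KF is perpendicular to BF and since A1 is tangent to CG there, KC ⟂ CG, with radius 5.9, so the center K sits 5.9 in from both sides at K = (55.10, 12.70). That places the tangent points at F = (61.00, 12.70) on BF and C = (55.10, 18.60) on CG. Then |VC| = |C − V| = 58.15.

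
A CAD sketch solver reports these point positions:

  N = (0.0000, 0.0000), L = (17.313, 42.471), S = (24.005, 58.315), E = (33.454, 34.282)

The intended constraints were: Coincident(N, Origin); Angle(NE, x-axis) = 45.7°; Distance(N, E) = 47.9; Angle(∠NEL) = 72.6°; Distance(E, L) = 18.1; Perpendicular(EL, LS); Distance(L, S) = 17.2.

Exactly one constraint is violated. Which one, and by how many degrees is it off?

Perpendicular(EL, LS) — off by 4.00°.

N = (0.00, 0.00) ✓; NE at 45.70° ✓; |NE| = 47.90 ✓; ∠NEL = 72.60° ✓; |EL| = 18.10 ✓; ∠(EL, LS) = 86.00° ✗; |LS| = 17.20 ✓.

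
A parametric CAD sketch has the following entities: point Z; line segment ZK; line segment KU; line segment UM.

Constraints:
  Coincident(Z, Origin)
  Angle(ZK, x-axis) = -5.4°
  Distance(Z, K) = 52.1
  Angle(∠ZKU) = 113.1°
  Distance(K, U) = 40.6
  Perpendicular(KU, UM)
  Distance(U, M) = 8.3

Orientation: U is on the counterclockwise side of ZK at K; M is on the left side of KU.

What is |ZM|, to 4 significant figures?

72.77

Z is at the origin; ZK runs at -5.4° with length 52.1, so K = 52.1·(cos -5.4°, sin -5.4°) = (51.87, -4.903). ∠ZKU = 113.1°, so KU runs at -5.4° + (180° − 113.1°) = 61.50° from the x-axis; with |KU| = 40.6, U = K + 40.6·(cos 61.50°, sin 61.50°) = (71.24, 30.78). KU ⟂ UM; with |UM| = 8.3 on the left of KU, M = U + 8.3·(-0.8788, 0.4772) = (63.95, 34.74). Then |ZM| = |M − Z| = 72.77.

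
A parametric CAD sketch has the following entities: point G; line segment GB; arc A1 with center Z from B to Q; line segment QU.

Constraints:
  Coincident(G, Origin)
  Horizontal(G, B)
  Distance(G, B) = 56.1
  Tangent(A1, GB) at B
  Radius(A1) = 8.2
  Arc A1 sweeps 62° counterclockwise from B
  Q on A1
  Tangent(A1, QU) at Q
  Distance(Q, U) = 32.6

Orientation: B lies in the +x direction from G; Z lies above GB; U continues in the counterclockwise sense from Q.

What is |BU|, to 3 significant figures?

40.1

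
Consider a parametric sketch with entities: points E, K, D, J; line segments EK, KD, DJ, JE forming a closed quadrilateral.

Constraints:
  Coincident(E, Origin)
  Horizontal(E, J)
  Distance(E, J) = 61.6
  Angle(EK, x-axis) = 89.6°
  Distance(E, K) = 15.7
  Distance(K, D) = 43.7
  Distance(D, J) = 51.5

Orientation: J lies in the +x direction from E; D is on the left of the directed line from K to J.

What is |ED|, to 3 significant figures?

55.1

E is at the origin; EJ is horizontal with |EJ| = 61.6 and J in +x, so J = (61.6, 0). EK runs at 89.6° with |EK| = 15.7, so K = (0.110, 15.7). D is determined by |KD| = 43.7 and |DJ| = 51.5 together: it lies at the intersection of circle(K, 43.7) and circle(J, 51.5). With |KJ| = 63.5, the foot of the radical line on KJ is 25.9 from K and the perpendicular offset is √(43.7² − 25.9²) = 35.2. Taking the left-of-KJ solution: D = (33.9, 43.4).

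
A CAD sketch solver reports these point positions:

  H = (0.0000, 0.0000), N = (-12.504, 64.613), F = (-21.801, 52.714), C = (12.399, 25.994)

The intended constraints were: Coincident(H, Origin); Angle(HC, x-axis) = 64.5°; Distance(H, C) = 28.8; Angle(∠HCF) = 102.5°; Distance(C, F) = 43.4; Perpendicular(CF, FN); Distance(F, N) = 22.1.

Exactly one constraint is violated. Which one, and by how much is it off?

Distance(F, N) = 22.1 — off by 7.00.

H = (0.00, 0.00) ✓; HC at 64.50° ✓; |HC| = 28.80 ✓; ∠HCF = 102.5° ✓; |CF| = 43.40 ✓; ∠(CF, FN) = 90.00° ✓; |FN| = 15.10 ✗.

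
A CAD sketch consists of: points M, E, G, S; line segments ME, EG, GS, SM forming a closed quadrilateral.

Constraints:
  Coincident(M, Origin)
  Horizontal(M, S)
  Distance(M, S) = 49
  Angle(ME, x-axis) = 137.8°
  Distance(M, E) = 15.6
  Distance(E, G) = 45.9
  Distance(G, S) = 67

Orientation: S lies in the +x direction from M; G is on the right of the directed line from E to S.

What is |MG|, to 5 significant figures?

36.167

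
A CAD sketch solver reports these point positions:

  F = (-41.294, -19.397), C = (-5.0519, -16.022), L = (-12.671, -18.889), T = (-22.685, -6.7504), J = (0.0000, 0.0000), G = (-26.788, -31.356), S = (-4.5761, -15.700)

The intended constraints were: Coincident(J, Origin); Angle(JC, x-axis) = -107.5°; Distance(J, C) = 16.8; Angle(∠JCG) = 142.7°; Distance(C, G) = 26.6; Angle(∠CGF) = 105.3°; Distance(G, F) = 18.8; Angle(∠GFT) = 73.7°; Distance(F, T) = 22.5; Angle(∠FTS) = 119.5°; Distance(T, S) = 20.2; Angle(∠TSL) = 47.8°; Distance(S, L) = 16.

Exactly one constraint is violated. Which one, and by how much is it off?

Distance(S, L) = 16 — off by 7.30.

J = (0.00, 0.00) ✓; JC at -107.5° ✓; |JC| = 16.80 ✓; ∠JCG = 142.7° ✓; |CG| = 26.60 ✓; ∠CGF = 105.3° ✓; |GF| = 18.80 ✓; ∠GFT = 73.70° ✓; |FT| = 22.50 ✓; ∠FTS = 119.5° ✓; |TS| = 20.20 ✓; ∠TSL = 47.80° ✓; |SL| = 8.700 ✗.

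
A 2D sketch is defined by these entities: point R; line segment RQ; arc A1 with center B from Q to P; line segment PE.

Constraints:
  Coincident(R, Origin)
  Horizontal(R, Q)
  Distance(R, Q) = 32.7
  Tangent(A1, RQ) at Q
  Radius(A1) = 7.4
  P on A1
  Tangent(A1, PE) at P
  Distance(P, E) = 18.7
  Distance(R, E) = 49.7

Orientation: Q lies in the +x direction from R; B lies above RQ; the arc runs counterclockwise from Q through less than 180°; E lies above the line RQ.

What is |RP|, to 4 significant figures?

40.45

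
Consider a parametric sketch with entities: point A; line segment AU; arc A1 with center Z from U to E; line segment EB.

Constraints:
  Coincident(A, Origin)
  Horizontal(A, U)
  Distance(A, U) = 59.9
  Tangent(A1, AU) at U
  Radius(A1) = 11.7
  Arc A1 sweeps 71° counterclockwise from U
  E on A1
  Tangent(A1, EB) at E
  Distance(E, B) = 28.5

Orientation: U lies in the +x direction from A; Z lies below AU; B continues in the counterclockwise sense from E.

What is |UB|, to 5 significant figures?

40.342

On A1, U sits at bearing 90° from Z; a 71° counterclockwise sweep puts E at bearing 161°, so E = Z + 11.7·(cos 161°, sin 161°) = (48.837, -7.8909). The tangent condition forces ZE to be normal to EB, so EB runs along (−sin 161°, cos 161°); with |EB| = 28.5, B = (39.559, -34.838). Then |UB| = |B − U| = 40.342.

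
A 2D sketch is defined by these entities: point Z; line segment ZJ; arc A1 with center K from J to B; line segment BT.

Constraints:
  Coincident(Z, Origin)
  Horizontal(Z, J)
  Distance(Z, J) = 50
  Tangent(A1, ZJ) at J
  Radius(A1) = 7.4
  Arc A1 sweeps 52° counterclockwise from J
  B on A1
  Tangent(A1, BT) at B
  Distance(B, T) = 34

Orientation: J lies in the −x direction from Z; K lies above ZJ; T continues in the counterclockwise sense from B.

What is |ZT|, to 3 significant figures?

37.7

Z is at the origin; Z and J share the same y with |ZJ| = 50.0 and J on the −x side, so J = (-50.0, 0.00). The tangent condition forces KJ to be normal to ZJ, so K = J + (0, 7.4) = (-50.0, 7.40). On A1, J sits at bearing -90° from K; a 52° counterclockwise sweep puts B at bearing -38°, so B = K + 7.4·(cos -38°, sin -38°) = (-44.2, 2.84). The tangent condition forces KB to be normal to BT, so BT runs along (−sin -38°, cos -38°); with |BT| = 34.0, T = (-23.2, 29.6). Then |ZT| = |T − Z| = 37.7.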